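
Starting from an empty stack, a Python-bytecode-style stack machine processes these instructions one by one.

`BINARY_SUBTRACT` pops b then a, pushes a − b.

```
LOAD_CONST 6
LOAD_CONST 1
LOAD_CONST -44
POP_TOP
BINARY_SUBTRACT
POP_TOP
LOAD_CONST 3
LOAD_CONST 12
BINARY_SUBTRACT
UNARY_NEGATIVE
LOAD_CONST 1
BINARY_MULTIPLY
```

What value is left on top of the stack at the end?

LOAD_CONST 6    -> 6
LOAD_CONST 1    -> 6 1
LOAD_CONST -44  -> 6 1 -44
POP_TOP         -> 6 1
BINARY_SUBTRACT -> 5
POP_TOP         -> (empty)
LOAD_CONST 3    -> 3
LOAD_CONST 12   -> 3 12
BINARY_SUBTRACT -> -9
UNARY_NEGATIVE  -> 9
LOAD_CONST 1    -> 9 1
BINARY_MULTIPLY -> 9

9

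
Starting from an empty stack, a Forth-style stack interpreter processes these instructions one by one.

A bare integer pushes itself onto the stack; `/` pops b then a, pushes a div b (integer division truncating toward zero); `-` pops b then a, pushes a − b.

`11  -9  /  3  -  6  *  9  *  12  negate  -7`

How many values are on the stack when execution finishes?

11      11
-9      11 -9
/       -1
3       -1 3
-       -4
6       -4 6
*       -24
9       -24 9
*       -216
12      -216 12
negate  -216 -12
-7      -216 -12 -7

3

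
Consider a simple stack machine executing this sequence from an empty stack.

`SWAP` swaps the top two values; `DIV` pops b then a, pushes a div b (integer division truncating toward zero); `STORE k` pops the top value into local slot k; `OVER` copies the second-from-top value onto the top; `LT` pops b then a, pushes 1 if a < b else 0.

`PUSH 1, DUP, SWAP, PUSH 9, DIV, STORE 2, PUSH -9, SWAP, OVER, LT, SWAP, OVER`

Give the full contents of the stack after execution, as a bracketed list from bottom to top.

PUSH 1  -> [1]
DUP     -> [1, 1]
SWAP    -> [1, 1]
PUSH 9  -> [1, 1, 9]
DIV     -> [1, 0]
STORE 2 -> [1]
PUSH -9 -> [1, -9]
SWAP    -> [-9, 1]
OVER    -> [-9, 1, -9]
LT      -> [-9, 0]
SWAP    -> [0, -9]
OVER    -> [0, -9, 0]

[0, -9, 0]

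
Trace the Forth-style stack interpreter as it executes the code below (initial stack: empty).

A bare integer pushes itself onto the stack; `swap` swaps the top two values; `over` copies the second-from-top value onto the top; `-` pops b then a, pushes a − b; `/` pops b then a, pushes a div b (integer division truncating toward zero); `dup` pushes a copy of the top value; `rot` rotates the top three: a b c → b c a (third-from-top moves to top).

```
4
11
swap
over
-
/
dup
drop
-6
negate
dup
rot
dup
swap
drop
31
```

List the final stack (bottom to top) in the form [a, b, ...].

4      → 4
11     → 4 11
swap   → 11 4
over   → 11 4 11
-      → 11 -7
/      → -1
dup    → -1 -1
drop   → -1
-6     → -1 -6
negate → -1 6
dup    → -1 6 6
rot    → 6 6 -1
dup    → 6 6 -1 -1
swap   → 6 6 -1 -1
drop   → 6 6 -1
31     → 6 6 -1 31

[6, 6, -1, 31]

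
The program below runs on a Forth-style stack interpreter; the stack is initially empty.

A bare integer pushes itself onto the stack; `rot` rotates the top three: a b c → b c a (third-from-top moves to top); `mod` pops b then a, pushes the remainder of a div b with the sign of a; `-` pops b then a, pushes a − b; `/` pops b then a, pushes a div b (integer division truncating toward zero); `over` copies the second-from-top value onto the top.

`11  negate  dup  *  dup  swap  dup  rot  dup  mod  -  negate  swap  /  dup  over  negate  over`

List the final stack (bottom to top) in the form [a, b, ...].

11      11
negate  -11
dup     -11 -11
*       121
dup     121 121
swap    121 121
dup     121 121 121
rot     121 121 121
dup     121 121 121 121
mod     121 121 0
-       121 121
negate  121 -121
swap    -121 121
/       -1
dup     -1 -1
over    -1 -1 -1
negate  -1 -1 1
over    -1 -1 1 -1

[-1, -1, 1, -1]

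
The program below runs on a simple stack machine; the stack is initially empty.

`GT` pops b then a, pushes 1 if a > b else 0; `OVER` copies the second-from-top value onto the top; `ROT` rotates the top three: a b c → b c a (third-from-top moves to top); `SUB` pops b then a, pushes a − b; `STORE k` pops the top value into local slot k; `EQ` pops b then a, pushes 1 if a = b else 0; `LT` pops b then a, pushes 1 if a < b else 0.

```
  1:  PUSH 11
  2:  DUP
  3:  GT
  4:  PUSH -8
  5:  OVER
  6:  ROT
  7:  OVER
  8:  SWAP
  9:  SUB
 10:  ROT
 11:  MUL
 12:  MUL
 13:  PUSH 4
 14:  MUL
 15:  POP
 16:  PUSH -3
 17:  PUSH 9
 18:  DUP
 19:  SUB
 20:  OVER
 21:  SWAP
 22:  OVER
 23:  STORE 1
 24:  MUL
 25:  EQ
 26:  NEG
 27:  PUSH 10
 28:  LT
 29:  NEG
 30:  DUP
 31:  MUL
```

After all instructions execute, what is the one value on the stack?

PUSH 11  11
DUP      11 11
GT       0
PUSH -8  0 -8
OVER     0 -8 0
ROT      -8 0 0
OVER     -8 0 0 0
SWAP     -8 0 0 0
SUB      -8 0 0
ROT      0 0 -8
MUL      0 0
MUL      0
PUSH 4   0 4
MUL      0
POP      (empty)
PUSH -3  -3
PUSH 9   -3 9
DUP      -3 9 9
SUB      -3 0
OVER     -3 0 -3
SWAP     -3 -3 0
OVER     -3 -3 0 -3
STORE 1  -3 -3 0
MUL      -3 0
EQ       0
NEG      0
PUSH 10  0 10
LT       1
NEG      -1
DUP      -1 -1
MUL      1

1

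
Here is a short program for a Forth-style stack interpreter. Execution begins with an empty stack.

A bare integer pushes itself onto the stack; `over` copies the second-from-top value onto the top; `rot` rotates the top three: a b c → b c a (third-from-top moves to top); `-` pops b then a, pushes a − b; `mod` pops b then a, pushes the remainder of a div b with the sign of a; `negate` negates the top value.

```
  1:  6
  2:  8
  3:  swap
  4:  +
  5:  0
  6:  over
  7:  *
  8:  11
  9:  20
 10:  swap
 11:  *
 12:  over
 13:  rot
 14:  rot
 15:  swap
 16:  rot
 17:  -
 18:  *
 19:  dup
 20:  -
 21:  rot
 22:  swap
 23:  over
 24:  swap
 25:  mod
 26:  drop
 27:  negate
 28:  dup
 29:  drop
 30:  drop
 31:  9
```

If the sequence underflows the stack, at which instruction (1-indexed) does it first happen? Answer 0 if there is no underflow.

21

6    -> 6
8    -> 6 8
swap -> 8 6
+    -> 14
0    -> 14 0
over -> 14 0 14
*    -> 14 0
11   -> 14 0 11
20   -> 14 0 11 20
swap -> 14 0 20 11
*    -> 14 0 220
over -> 14 0 220 0
rot  -> 14 220 0 0
rot  -> 14 0 0 220
swap -> 14 0 220 0
rot  -> 14 220 0 0
-    -> 14 220 0
*    -> 14 0
dup  -> 14 0 0
-    -> 14 0
rot  — needs 3 operands, stack has 2 → underflow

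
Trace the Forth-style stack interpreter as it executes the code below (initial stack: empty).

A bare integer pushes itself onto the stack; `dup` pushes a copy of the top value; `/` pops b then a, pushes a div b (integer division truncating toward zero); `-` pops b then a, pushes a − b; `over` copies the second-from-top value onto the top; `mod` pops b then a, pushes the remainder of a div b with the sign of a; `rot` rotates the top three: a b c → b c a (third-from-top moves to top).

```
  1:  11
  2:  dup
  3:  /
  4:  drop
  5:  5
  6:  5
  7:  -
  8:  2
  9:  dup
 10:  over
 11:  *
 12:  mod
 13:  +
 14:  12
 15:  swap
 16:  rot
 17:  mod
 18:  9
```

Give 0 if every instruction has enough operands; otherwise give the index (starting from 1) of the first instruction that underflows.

16

11   -> 11
dup  -> 11 11
/    -> 1
drop -> (empty)
5    -> 5
5    -> 5 5
-    -> 0
2    -> 0 2
dup  -> 0 2 2
over -> 0 2 2 2
*    -> 0 2 4
mod  -> 0 2
+    -> 2
12   -> 2 12
swap -> 12 2
rot  — needs 3 operands, stack has 2 → underflow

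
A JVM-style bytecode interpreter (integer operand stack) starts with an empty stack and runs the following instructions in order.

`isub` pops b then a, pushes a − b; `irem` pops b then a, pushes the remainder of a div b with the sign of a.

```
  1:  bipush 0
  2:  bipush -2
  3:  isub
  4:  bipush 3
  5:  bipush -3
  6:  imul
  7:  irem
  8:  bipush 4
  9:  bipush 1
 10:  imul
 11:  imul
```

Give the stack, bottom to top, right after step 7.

bipush 0   [0]
bipush -2  [0, -2]
isub       [2]
bipush 3   [2, 3]
bipush -3  [2, 3, -3]
imul       [2, -9]
irem       [2]

[2]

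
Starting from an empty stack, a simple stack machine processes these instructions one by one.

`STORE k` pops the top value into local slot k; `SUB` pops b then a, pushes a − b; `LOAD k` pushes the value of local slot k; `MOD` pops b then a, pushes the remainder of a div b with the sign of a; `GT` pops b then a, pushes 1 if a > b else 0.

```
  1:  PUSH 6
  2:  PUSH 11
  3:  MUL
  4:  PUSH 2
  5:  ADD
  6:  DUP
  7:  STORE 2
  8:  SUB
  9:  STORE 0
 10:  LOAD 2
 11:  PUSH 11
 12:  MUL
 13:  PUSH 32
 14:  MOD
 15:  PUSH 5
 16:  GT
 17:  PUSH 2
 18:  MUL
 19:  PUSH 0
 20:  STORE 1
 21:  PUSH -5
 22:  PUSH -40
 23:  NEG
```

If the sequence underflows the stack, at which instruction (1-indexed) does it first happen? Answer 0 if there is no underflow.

PUSH 6  -> 6
PUSH 11 -> 6 11
MUL     -> 66
PUSH 2  -> 66 2
ADD     -> 68
DUP     -> 68 68
STORE 2 -> 68
SUB  — needs 2 operands, stack has 1 → underflow

8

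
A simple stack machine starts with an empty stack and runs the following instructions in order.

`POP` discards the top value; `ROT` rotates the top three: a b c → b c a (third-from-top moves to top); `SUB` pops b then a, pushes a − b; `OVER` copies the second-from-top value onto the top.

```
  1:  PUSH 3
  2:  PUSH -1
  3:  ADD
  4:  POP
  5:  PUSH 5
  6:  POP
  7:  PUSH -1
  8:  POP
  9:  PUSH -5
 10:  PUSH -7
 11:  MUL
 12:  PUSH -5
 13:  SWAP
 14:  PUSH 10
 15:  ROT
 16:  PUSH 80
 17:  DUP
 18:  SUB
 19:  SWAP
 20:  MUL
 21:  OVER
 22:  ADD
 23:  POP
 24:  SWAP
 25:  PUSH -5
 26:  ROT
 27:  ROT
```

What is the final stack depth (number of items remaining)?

PUSH 3  -> 3
PUSH -1 -> 3 -1
ADD     -> 2
POP     -> (empty)
PUSH 5  -> 5
POP     -> (empty)
PUSH -1 -> -1
POP     -> (empty)
PUSH -5 -> -5
PUSH -7 -> -5 -7
MUL     -> 35
PUSH -5 -> 35 -5
SWAP    -> -5 35
PUSH 10 -> -5 35 10
ROT     -> 35 10 -5
PUSH 80 -> 35 10 -5 80
DUP     -> 35 10 -5 80 80
SUB     -> 35 10 -5 0
SWAP    -> 35 10 0 -5
MUL     -> 35 10 0
OVER    -> 35 10 0 10
ADD     -> 35 10 10
POP     -> 35 10
SWAP    -> 10 35
PUSH -5 -> 10 35 -5
ROT     -> 35 -5 10
ROT     -> -5 10 35

3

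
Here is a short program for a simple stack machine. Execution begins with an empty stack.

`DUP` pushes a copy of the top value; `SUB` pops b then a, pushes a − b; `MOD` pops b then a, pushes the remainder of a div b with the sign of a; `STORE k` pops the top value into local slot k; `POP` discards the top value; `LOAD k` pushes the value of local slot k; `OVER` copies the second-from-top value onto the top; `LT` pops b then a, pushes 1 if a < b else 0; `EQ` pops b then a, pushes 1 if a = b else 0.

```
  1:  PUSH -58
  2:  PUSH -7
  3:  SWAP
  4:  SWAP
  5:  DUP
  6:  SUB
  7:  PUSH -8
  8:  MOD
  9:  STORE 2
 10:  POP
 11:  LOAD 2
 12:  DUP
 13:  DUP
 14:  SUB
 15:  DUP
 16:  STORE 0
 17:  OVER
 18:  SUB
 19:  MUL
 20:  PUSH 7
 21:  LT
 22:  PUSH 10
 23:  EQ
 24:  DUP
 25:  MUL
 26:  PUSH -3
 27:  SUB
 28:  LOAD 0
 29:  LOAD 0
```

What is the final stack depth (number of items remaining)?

3

PUSH -58 : -58
PUSH -7  : -58 -7
SWAP     : -7 -58
SWAP     : -58 -7
DUP      : -58 -7 -7
SUB      : -58 0
PUSH -8  : -58 0 -8
MOD      : -58 0
STORE 2  : -58
POP      : (empty)
LOAD 2   : 0
DUP      : 0 0
DUP      : 0 0 0
SUB      : 0 0
DUP      : 0 0 0
STORE 0  : 0 0
OVER     : 0 0 0
SUB      : 0 0
MUL      : 0
PUSH 7   : 0 7
LT       : 1
PUSH 10  : 1 10
EQ       : 0
DUP      : 0 0
MUL      : 0
PUSH -3  : 0 -3
SUB      : 3
LOAD 0   : 3 0
LOAD 0   : 3 0 0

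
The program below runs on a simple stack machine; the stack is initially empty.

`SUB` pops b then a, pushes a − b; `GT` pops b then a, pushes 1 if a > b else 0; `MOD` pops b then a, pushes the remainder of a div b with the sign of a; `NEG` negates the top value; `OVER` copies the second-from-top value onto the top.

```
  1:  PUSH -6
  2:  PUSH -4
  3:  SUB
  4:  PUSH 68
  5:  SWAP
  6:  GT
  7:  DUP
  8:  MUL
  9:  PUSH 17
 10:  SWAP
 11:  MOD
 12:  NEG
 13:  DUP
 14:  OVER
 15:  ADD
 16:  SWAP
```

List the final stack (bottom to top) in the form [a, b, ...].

PUSH -6  [-6]
PUSH -4  [-6, -4]
SUB      [-2]
PUSH 68  [-2, 68]
SWAP     [68, -2]
GT       [1]
DUP      [1, 1]
MUL      [1]
PUSH 17  [1, 17]
SWAP     [17, 1]
MOD      [0]
NEG      [0]
DUP      [0, 0]
OVER     [0, 0, 0]
ADD      [0, 0]
SWAP     [0, 0]

[0, 0]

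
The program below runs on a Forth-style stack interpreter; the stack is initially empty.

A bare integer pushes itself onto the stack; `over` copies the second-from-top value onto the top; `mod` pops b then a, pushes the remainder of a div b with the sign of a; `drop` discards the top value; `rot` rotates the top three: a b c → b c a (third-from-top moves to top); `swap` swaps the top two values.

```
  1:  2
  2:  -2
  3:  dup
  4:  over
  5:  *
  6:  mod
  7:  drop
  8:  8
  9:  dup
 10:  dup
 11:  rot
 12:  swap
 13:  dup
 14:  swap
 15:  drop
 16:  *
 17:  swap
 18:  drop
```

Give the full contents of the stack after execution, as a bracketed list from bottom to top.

[2, 64]

2    : 2
-2   : 2 -2
dup  : 2 -2 -2
over : 2 -2 -2 -2
*    : 2 -2 4
mod  : 2 -2
drop : 2
8    : 2 8
dup  : 2 8 8
dup  : 2 8 8 8
rot  : 2 8 8 8
swap : 2 8 8 8
dup  : 2 8 8 8 8
swap : 2 8 8 8 8
drop : 2 8 8 8
*    : 2 8 64
swap : 2 64 8
drop : 2 64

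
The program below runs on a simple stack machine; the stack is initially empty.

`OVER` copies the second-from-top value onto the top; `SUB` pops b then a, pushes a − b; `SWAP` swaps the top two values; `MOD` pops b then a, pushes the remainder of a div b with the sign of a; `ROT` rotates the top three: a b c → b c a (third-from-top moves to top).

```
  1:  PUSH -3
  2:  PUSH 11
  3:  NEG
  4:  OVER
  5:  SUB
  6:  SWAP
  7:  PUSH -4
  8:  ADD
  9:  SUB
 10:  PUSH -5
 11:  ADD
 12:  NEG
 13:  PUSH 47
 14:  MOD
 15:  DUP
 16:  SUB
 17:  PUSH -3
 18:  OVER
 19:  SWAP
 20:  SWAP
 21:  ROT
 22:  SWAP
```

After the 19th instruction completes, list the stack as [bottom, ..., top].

[0, 0, -3]

PUSH -3 -> [-3]
PUSH 11 -> [-3, 11]
NEG     -> [-3, -11]
OVER    -> [-3, -11, -3]
SUB     -> [-3, -8]
SWAP    -> [-8, -3]
PUSH -4 -> [-8, -3, -4]
ADD     -> [-8, -7]
SUB     -> [-1]
PUSH -5 -> [-1, -5]
ADD     -> [-6]
NEG     -> [6]
PUSH 47 -> [6, 47]
MOD     -> [6]
DUP     -> [6, 6]
SUB     -> [0]
PUSH -3 -> [0, -3]
OVER    -> [0, -3, 0]
SWAP    -> [0, 0, -3]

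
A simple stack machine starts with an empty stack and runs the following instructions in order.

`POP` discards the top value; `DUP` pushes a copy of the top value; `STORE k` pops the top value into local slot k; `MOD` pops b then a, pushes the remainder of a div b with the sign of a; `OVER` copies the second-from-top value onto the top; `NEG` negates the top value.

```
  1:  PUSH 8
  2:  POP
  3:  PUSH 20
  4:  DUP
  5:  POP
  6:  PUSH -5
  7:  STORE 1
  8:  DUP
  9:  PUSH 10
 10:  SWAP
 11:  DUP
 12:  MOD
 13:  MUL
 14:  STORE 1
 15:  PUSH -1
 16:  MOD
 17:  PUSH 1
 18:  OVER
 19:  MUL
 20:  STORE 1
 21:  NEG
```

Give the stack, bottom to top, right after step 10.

[20, 10, 20]

PUSH 8  -> 8
POP     -> (empty)
PUSH 20 -> 20
DUP     -> 20 20
POP     -> 20
PUSH -5 -> 20 -5
STORE 1 -> 20
DUP     -> 20 20
PUSH 10 -> 20 20 10
SWAP    -> 20 10 20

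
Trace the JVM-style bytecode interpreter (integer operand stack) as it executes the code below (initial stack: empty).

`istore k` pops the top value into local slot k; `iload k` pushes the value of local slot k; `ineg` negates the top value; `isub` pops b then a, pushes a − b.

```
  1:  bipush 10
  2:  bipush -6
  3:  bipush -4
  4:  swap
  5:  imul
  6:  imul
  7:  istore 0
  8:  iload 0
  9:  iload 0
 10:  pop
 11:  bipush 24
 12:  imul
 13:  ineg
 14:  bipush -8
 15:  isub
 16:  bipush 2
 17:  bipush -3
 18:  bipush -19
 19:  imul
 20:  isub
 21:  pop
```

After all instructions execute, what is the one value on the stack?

-5752

bipush 10  : 10
bipush -6  : 10 -6
bipush -4  : 10 -6 -4
swap       : 10 -4 -6
imul       : 10 24
imul       : 240
istore 0   : (empty)
iload 0    : 240
iload 0    : 240 240
pop        : 240
bipush 24  : 240 24
imul       : 5760
ineg       : -5760
bipush -8  : -5760 -8
isub       : -5752
bipush 2   : -5752 2
bipush -3  : -5752 2 -3
bipush -19 : -5752 2 -3 -19
imul       : -5752 2 57
isub       : -5752 -55
pop        : -5752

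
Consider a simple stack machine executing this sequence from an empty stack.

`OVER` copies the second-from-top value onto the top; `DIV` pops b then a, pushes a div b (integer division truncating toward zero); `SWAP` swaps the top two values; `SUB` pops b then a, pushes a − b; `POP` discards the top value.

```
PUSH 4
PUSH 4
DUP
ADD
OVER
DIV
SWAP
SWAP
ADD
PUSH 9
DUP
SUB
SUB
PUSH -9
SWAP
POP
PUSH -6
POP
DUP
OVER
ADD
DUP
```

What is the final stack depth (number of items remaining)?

PUSH 4  -> 4
PUSH 4  -> 4 4
DUP     -> 4 4 4
ADD     -> 4 8
OVER    -> 4 8 4
DIV     -> 4 2
SWAP    -> 2 4
SWAP    -> 4 2
ADD     -> 6
PUSH 9  -> 6 9
DUP     -> 6 9 9
SUB     -> 6 0
SUB     -> 6
PUSH -9 -> 6 -9
SWAP    -> -9 6
POP     -> -9
PUSH -6 -> -9 -6
POP     -> -9
DUP     -> -9 -9
OVER    -> -9 -9 -9
ADD     -> -9 -18
DUP     -> -9 -18 -18

3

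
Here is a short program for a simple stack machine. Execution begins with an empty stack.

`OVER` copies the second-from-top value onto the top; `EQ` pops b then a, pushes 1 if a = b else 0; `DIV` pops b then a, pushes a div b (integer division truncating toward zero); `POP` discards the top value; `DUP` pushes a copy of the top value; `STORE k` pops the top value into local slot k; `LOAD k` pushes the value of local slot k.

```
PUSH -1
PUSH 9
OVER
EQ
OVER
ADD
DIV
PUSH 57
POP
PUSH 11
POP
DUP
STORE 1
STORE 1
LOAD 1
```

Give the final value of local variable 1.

1

PUSH -1  [-1]
PUSH 9   [-1, 9]
OVER     [-1, 9, -1]
EQ       [-1, 0]
OVER     [-1, 0, -1]
ADD      [-1, -1]
DIV      [1]
PUSH 57  [1, 57]
POP      [1]
PUSH 11  [1, 11]
POP      [1]
DUP      [1, 1]
STORE 1  [1]
STORE 1  []
LOAD 1   [1]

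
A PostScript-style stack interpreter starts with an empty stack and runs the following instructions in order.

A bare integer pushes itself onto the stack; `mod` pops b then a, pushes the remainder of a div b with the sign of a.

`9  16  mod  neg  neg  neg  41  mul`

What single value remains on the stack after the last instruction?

-369

9   → [9]
16  → [9, 16]
mod → [9]
neg → [-9]
neg → [9]
neg → [-9]
41  → [-9, 41]
mul → [-369]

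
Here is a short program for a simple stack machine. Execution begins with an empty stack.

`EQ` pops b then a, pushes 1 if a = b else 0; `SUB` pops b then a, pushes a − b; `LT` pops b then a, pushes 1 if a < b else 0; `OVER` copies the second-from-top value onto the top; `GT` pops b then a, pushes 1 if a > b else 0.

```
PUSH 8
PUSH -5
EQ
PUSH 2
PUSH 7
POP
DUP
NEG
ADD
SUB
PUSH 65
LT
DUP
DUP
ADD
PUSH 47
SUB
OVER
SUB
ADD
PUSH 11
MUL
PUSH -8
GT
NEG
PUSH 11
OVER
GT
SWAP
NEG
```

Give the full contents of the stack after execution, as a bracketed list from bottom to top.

[1, 0]

PUSH 8   [8]
PUSH -5  [8, -5]
EQ       [0]
PUSH 2   [0, 2]
PUSH 7   [0, 2, 7]
POP      [0, 2]
DUP      [0, 2, 2]
NEG      [0, 2, -2]
ADD      [0, 0]
SUB      [0]
PUSH 65  [0, 65]
LT       [1]
DUP      [1, 1]
DUP      [1, 1, 1]
ADD      [1, 2]
PUSH 47  [1, 2, 47]
SUB      [1, -45]
OVER     [1, -45, 1]
SUB      [1, -46]
ADD      [-45]
PUSH 11  [-45, 11]
MUL      [-495]
PUSH -8  [-495, -8]
GT       [0]
NEG      [0]
PUSH 11  [0, 11]
OVER     [0, 11, 0]
GT       [0, 1]
SWAP     [1, 0]
NEG      [1, 0]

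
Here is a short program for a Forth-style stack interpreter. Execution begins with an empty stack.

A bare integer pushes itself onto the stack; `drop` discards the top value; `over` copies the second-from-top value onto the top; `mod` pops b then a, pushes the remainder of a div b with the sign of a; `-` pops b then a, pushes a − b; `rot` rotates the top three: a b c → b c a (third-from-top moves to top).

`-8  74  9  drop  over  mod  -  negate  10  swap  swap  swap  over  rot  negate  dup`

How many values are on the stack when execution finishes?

-8     : -8
74     : -8 74
9      : -8 74 9
drop   : -8 74
over   : -8 74 -8
mod    : -8 2
-      : -10
negate : 10
10     : 10 10
swap   : 10 10
swap   : 10 10
swap   : 10 10
over   : 10 10 10
rot    : 10 10 10
negate : 10 10 -10
dup    : 10 10 -10 -10

4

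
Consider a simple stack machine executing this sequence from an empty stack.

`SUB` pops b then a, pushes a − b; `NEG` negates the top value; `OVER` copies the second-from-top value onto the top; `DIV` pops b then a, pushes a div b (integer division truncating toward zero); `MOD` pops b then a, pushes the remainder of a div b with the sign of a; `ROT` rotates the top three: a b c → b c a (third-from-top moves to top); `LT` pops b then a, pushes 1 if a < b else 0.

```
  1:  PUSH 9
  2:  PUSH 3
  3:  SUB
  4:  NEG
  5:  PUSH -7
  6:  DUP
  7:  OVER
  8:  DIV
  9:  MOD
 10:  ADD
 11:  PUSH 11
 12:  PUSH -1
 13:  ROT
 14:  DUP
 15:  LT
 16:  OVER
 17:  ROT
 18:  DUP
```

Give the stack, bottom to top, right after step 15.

PUSH 9  : 9
PUSH 3  : 9 3
SUB     : 6
NEG     : -6
PUSH -7 : -6 -7
DUP     : -6 -7 -7
OVER    : -6 -7 -7 -7
DIV     : -6 -7 1
MOD     : -6 0
ADD     : -6
PUSH 11 : -6 11
PUSH -1 : -6 11 -1
ROT     : 11 -1 -6
DUP     : 11 -1 -6 -6
LT      : 11 -1 0

[11, -1, 0]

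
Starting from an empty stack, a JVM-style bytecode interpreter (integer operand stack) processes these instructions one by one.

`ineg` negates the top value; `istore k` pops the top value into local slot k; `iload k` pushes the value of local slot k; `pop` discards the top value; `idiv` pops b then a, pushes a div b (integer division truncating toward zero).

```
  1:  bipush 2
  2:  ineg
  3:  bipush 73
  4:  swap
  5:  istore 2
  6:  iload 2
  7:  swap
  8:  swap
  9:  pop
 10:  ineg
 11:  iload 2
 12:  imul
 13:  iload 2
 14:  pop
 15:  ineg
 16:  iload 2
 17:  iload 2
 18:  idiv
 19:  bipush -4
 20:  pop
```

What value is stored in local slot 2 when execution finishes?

-2

bipush 2  : [2]
ineg      : [-2]
bipush 73 : [-2, 73]
swap      : [73, -2]
istore 2  : [73]
iload 2   : [73, -2]
swap      : [-2, 73]
swap      : [73, -2]
pop       : [73]
ineg      : [-73]
iload 2   : [-73, -2]
imul      : [146]
iload 2   : [146, -2]
pop       : [146]
ineg      : [-146]
iload 2   : [-146, -2]
iload 2   : [-146, -2, -2]
idiv      : [-146, 1]
bipush -4 : [-146, 1, -4]
pop       : [-146, 1]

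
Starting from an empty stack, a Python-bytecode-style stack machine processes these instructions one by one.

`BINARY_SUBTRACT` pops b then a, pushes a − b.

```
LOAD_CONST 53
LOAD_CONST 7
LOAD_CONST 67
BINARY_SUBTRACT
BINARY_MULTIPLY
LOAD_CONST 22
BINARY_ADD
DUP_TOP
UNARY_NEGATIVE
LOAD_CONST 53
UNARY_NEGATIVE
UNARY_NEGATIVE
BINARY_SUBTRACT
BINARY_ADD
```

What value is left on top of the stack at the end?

LOAD_CONST 53    53
LOAD_CONST 7     53 7
LOAD_CONST 67    53 7 67
BINARY_SUBTRACT  53 -60
BINARY_MULTIPLY  -3180
LOAD_CONST 22    -3180 22
BINARY_ADD       -3158
DUP_TOP          -3158 -3158
UNARY_NEGATIVE   -3158 3158
LOAD_CONST 53    -3158 3158 53
UNARY_NEGATIVE   -3158 3158 -53
UNARY_NEGATIVE   -3158 3158 53
BINARY_SUBTRACT  -3158 3105
BINARY_ADD       -53

-53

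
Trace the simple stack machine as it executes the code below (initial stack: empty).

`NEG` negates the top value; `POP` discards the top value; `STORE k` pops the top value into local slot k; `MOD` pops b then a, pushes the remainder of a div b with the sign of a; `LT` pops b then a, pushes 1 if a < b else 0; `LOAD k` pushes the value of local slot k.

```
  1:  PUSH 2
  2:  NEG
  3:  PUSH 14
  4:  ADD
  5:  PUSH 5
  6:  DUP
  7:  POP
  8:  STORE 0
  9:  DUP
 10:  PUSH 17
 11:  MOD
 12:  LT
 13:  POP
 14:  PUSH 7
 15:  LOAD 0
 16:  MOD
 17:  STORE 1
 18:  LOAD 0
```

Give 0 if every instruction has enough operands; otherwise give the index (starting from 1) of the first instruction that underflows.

0

PUSH 2  -> 2
NEG     -> -2
PUSH 14 -> -2 14
ADD     -> 12
PUSH 5  -> 12 5
DUP     -> 12 5 5
POP     -> 12 5
STORE 0 -> 12
DUP     -> 12 12
PUSH 17 -> 12 12 17
MOD     -> 12 12
LT      -> 0
POP     -> (empty)
PUSH 7  -> 7
LOAD 0  -> 7 5
MOD     -> 2
STORE 1 -> (empty)
LOAD 0  -> 5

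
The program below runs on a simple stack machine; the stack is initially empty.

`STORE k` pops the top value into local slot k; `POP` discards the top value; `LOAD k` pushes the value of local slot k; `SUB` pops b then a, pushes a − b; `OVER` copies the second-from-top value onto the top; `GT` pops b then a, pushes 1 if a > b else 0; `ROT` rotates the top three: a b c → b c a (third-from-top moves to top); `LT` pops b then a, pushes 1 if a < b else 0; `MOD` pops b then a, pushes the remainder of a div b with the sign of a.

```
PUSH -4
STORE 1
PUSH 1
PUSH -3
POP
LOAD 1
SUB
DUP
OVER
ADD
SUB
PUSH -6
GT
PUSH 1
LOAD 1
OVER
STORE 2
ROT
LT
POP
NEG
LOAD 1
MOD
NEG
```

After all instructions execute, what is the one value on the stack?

1

PUSH -4 → -4
STORE 1 → (empty)
PUSH 1  → 1
PUSH -3 → 1 -3
POP     → 1
LOAD 1  → 1 -4
SUB     → 5
DUP     → 5 5
OVER    → 5 5 5
ADD     → 5 10
SUB     → -5
PUSH -6 → -5 -6
GT      → 1
PUSH 1  → 1 1
LOAD 1  → 1 1 -4
OVER    → 1 1 -4 1
STORE 2 → 1 1 -4
ROT     → 1 -4 1
LT      → 1 1
POP     → 1
NEG     → -1
LOAD 1  → -1 -4
MOD     → -1
NEG     → 1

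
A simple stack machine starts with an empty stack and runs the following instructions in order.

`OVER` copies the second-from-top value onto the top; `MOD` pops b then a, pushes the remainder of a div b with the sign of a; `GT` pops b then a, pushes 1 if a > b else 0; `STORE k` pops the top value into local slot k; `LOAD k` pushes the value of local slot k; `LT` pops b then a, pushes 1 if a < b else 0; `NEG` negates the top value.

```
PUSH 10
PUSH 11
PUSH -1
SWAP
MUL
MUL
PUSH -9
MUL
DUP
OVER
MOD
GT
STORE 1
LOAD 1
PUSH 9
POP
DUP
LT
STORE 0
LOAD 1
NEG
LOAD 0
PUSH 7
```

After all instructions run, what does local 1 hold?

PUSH 10  10
PUSH 11  10 11
PUSH -1  10 11 -1
SWAP     10 -1 11
MUL      10 -11
MUL      -110
PUSH -9  -110 -9
MUL      990
DUP      990 990
OVER     990 990 990
MOD      990 0
GT       1
STORE 1  (empty)
LOAD 1   1
PUSH 9   1 9
POP      1
DUP      1 1
LT       0
STORE 0  (empty)
LOAD 1   1
NEG      -1
LOAD 0   -1 0
PUSH 7   -1 0 7

1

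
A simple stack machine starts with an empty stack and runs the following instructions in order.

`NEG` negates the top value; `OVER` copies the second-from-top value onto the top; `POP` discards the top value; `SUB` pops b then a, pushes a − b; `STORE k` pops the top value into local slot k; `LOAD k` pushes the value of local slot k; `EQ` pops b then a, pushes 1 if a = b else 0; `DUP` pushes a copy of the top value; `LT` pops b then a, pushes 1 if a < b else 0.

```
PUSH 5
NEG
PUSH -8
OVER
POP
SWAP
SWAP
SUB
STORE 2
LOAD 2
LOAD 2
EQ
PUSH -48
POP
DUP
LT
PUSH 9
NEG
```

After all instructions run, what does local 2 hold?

PUSH 5   : 5
NEG      : -5
PUSH -8  : -5 -8
OVER     : -5 -8 -5
POP      : -5 -8
SWAP     : -8 -5
SWAP     : -5 -8
SUB      : 3
STORE 2  : (empty)
LOAD 2   : 3
LOAD 2   : 3 3
EQ       : 1
PUSH -48 : 1 -48
POP      : 1
DUP      : 1 1
LT       : 0
PUSH 9   : 0 9
NEG      : 0 -9

3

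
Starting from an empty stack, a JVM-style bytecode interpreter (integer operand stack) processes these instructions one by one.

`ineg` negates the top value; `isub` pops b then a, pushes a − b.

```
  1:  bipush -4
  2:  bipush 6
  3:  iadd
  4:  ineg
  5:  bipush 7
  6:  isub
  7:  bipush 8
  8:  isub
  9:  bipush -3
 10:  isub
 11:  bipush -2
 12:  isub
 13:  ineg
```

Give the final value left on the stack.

12

bipush -4 : -4
bipush 6  : -4 6
iadd      : 2
ineg      : -2
bipush 7  : -2 7
isub      : -9
bipush 8  : -9 8
isub      : -17
bipush -3 : -17 -3
isub      : -14
bipush -2 : -14 -2
isub      : -12
ineg      : 12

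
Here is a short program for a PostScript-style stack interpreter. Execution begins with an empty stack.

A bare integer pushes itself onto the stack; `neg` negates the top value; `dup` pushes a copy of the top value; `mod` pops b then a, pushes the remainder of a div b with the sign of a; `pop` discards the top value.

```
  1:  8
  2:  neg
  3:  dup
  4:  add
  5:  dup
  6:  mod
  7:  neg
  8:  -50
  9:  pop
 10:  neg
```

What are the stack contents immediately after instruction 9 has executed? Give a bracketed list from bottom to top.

[0]

8   : 8
neg : -8
dup : -8 -8
add : -16
dup : -16 -16
mod : 0
neg : 0
-50 : 0 -50
pop : 0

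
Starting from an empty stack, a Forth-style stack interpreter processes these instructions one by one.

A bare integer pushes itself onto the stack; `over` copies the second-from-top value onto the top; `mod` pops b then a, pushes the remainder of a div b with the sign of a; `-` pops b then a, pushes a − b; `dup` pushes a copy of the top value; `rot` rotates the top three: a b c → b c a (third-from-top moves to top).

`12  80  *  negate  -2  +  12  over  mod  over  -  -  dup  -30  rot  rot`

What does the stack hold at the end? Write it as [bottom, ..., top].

12     -> [12]
80     -> [12, 80]
*      -> [960]
negate -> [-960]
-2     -> [-960, -2]
+      -> [-962]
12     -> [-962, 12]
over   -> [-962, 12, -962]
mod    -> [-962, 12]
over   -> [-962, 12, -962]
-      -> [-962, 974]
-      -> [-1936]
dup    -> [-1936, -1936]
-30    -> [-1936, -1936, -30]
rot    -> [-1936, -30, -1936]
rot    -> [-30, -1936, -1936]

[-30, -1936, -1936]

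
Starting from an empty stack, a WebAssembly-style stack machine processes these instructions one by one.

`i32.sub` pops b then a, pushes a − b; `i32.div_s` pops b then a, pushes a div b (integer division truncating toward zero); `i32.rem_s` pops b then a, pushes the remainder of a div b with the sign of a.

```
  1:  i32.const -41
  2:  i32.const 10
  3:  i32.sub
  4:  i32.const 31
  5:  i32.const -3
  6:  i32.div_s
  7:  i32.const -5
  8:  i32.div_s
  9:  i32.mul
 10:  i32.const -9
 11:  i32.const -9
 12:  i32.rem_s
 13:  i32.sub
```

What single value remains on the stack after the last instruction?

i32.const -41 : [-41]
i32.const 10  : [-41, 10]
i32.sub       : [-51]
i32.const 31  : [-51, 31]
i32.const -3  : [-51, 31, -3]
i32.div_s     : [-51, -10]
i32.const -5  : [-51, -10, -5]
i32.div_s     : [-51, 2]
i32.mul       : [-102]
i32.const -9  : [-102, -9]
i32.const -9  : [-102, -9, -9]
i32.rem_s     : [-102, 0]
i32.sub       : [-102]

-102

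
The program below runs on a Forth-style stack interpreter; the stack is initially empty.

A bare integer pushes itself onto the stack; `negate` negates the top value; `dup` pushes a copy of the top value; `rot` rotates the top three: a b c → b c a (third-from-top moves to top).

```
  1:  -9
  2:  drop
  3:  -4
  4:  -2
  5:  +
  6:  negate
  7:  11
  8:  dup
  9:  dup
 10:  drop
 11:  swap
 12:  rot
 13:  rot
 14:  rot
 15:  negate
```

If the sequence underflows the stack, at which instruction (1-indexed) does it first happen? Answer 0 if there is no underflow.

0

-9     : -9
drop   : (empty)
-4     : -4
-2     : -4 -2
+      : -6
negate : 6
11     : 6 11
dup    : 6 11 11
dup    : 6 11 11 11
drop   : 6 11 11
swap   : 6 11 11
rot    : 11 11 6
rot    : 11 6 11
rot    : 6 11 11
negate : 6 11 -11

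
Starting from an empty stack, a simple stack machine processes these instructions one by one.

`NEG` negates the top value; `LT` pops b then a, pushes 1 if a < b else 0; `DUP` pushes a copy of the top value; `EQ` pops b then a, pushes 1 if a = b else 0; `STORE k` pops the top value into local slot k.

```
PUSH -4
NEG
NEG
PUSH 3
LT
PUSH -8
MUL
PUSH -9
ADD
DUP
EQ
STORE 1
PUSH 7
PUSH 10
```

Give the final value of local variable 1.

PUSH -4 -> -4
NEG     -> 4
NEG     -> -4
PUSH 3  -> -4 3
LT      -> 1
PUSH -8 -> 1 -8
MUL     -> -8
PUSH -9 -> -8 -9
ADD     -> -17
DUP     -> -17 -17
EQ      -> 1
STORE 1 -> (empty)
PUSH 7  -> 7
PUSH 10 -> 7 10

1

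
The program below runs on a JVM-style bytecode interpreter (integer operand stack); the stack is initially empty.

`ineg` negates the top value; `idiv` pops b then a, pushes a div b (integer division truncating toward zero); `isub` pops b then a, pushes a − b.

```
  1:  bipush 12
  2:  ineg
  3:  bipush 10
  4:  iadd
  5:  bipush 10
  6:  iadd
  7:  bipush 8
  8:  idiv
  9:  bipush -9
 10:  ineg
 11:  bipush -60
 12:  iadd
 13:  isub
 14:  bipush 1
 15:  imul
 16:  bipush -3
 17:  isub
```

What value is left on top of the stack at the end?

bipush 12  → 12
ineg       → -12
bipush 10  → -12 10
iadd       → -2
bipush 10  → -2 10
iadd       → 8
bipush 8   → 8 8
idiv       → 1
bipush -9  → 1 -9
ineg       → 1 9
bipush -60 → 1 9 -60
iadd       → 1 -51
isub       → 52
bipush 1   → 52 1
imul       → 52
bipush -3  → 52 -3
isub       → 55

55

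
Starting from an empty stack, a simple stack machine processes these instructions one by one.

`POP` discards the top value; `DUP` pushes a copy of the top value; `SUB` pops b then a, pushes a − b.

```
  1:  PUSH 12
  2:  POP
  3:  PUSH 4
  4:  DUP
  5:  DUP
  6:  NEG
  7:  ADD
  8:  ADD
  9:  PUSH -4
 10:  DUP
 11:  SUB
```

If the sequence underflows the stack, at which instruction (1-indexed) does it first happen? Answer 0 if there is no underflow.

0

PUSH 12  [12]
POP      []
PUSH 4   [4]
DUP      [4, 4]
DUP      [4, 4, 4]
NEG      [4, 4, -4]
ADD      [4, 0]
ADD      [4]
PUSH -4  [4, -4]
DUP      [4, -4, -4]
SUB      [4, 0]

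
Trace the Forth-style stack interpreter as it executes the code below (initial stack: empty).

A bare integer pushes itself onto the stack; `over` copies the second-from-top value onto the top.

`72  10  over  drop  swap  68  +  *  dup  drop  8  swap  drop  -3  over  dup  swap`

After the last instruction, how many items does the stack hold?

72   → 72
10   → 72 10
over → 72 10 72
drop → 72 10
swap → 10 72
68   → 10 72 68
+    → 10 140
*    → 1400
dup  → 1400 1400
drop → 1400
8    → 1400 8
swap → 8 1400
drop → 8
-3   → 8 -3
over → 8 -3 8
dup  → 8 -3 8 8
swap → 8 -3 8 8

4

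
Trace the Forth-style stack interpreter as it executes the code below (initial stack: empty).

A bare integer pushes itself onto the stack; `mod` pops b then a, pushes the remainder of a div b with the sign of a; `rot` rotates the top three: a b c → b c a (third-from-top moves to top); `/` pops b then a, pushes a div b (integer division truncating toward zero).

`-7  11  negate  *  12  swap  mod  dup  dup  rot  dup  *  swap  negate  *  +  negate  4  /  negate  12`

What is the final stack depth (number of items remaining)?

-7     → -7
11     → -7 11
negate → -7 -11
*      → 77
12     → 77 12
swap   → 12 77
mod    → 12
dup    → 12 12
dup    → 12 12 12
rot    → 12 12 12
dup    → 12 12 12 12
*      → 12 12 144
swap   → 12 144 12
negate → 12 144 -12
*      → 12 -1728
+      → -1716
negate → 1716
4      → 1716 4
/      → 429
negate → -429
12     → -429 12

2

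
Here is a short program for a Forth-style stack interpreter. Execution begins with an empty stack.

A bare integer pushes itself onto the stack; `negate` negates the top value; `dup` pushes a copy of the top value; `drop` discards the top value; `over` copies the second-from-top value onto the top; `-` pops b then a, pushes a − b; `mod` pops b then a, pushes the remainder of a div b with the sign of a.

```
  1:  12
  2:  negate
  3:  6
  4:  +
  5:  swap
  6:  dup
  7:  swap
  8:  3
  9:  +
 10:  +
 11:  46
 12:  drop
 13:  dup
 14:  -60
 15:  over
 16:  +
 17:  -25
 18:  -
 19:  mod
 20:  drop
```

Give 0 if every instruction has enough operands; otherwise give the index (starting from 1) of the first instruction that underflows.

12     → 12
negate → -12
6      → -12 6
+      → -6
swap  — needs 2 operands, stack has 1 → underflow

5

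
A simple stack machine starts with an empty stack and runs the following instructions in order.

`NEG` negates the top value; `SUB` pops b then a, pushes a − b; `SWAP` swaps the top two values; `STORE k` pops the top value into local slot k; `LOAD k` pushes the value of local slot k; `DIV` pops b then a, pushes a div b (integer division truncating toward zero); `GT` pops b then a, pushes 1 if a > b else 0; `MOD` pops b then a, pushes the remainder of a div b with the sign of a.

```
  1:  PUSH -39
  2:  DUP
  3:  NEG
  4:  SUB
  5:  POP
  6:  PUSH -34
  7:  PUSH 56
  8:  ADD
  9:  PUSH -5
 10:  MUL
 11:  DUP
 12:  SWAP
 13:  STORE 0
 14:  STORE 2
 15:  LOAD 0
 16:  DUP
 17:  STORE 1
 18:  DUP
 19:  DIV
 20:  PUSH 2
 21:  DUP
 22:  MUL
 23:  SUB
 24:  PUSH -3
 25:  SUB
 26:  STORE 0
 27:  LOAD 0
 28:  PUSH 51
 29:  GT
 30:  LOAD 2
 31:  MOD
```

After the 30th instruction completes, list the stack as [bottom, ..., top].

PUSH -39 → -39
DUP      → -39 -39
NEG      → -39 39
SUB      → -78
POP      → (empty)
PUSH -34 → -34
PUSH 56  → -34 56
ADD      → 22
PUSH -5  → 22 -5
MUL      → -110
DUP      → -110 -110
SWAP     → -110 -110
STORE 0  → -110
STORE 2  → (empty)
LOAD 0   → -110
DUP      → -110 -110
STORE 1  → -110
DUP      → -110 -110
DIV      → 1
PUSH 2   → 1 2
DUP      → 1 2 2
MUL      → 1 4
SUB      → -3
PUSH -3  → -3 -3
SUB      → 0
STORE 0  → (empty)
LOAD 0   → 0
PUSH 51  → 0 51
GT       → 0
LOAD 2   → 0 -110

[0, -110]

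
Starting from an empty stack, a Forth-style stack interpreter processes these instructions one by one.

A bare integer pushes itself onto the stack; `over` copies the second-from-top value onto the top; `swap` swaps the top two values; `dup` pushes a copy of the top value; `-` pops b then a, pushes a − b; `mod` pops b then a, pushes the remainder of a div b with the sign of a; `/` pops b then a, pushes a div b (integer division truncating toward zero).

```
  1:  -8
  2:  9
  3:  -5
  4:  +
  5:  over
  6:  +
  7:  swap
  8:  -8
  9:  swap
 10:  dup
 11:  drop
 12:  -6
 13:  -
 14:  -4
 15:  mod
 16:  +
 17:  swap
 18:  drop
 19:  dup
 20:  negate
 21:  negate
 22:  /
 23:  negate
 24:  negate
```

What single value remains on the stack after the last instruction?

-8     : [-8]
9      : [-8, 9]
-5     : [-8, 9, -5]
+      : [-8, 4]
over   : [-8, 4, -8]
+      : [-8, -4]
swap   : [-4, -8]
-8     : [-4, -8, -8]
swap   : [-4, -8, -8]
dup    : [-4, -8, -8, -8]
drop   : [-4, -8, -8]
-6     : [-4, -8, -8, -6]
-      : [-4, -8, -2]
-4     : [-4, -8, -2, -4]
mod    : [-4, -8, -2]
+      : [-4, -10]
swap   : [-10, -4]
drop   : [-10]
dup    : [-10, -10]
negate : [-10, 10]
negate : [-10, -10]
/      : [1]
negate : [-1]
negate : [1]

1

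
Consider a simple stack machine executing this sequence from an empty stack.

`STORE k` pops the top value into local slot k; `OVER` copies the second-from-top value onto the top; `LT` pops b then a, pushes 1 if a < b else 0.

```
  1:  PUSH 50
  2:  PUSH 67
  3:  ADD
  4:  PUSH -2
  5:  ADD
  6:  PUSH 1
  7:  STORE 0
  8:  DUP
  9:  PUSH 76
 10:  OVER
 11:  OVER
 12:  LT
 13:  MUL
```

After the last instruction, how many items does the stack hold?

3

PUSH 50 -> 50
PUSH 67 -> 50 67
ADD     -> 117
PUSH -2 -> 117 -2
ADD     -> 115
PUSH 1  -> 115 1
STORE 0 -> 115
DUP     -> 115 115
PUSH 76 -> 115 115 76
OVER    -> 115 115 76 115
OVER    -> 115 115 76 115 76
LT      -> 115 115 76 0
MUL     -> 115 115 0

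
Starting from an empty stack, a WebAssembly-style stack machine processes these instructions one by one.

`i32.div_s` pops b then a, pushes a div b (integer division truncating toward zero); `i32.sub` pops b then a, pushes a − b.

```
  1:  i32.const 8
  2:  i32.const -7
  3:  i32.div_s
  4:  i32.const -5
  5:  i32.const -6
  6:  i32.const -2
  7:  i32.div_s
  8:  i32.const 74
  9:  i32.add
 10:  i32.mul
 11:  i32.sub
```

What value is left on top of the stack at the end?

i32.const 8   8
i32.const -7  8 -7
i32.div_s     -1
i32.const -5  -1 -5
i32.const -6  -1 -5 -6
i32.const -2  -1 -5 -6 -2
i32.div_s     -1 -5 3
i32.const 74  -1 -5 3 74
i32.add       -1 -5 77
i32.mul       -1 -385
i32.sub       384

384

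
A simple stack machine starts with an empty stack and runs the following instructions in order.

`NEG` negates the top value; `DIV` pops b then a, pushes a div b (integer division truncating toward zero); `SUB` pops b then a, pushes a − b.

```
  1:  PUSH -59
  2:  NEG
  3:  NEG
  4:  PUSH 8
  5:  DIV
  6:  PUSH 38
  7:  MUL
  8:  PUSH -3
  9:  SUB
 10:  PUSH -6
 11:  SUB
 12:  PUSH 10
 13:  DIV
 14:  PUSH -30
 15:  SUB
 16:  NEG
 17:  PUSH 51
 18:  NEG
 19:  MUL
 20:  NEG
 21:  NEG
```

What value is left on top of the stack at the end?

PUSH -59  -59
NEG       59
NEG       -59
PUSH 8    -59 8
DIV       -7
PUSH 38   -7 38
MUL       -266
PUSH -3   -266 -3
SUB       -263
PUSH -6   -263 -6
SUB       -257
PUSH 10   -257 10
DIV       -25
PUSH -30  -25 -30
SUB       5
NEG       -5
PUSH 51   -5 51
NEG       -5 -51
MUL       255
NEG       -255
NEG       255

255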